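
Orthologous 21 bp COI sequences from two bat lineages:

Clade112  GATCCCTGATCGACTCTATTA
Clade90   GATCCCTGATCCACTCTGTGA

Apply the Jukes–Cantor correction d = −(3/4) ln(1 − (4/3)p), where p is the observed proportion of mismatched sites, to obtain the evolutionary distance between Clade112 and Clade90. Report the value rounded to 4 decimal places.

0.1585

Mismatches occur at site 12 (G→C), site 18 (A→G), site 20 (T→G).
p = 3/21 = 0.142857.
d = −0.75 · ln(1 − (4/3)·0.142857) = −0.75 · ln(0.809524) = −0.75 · (-0.211309) = 0.1585.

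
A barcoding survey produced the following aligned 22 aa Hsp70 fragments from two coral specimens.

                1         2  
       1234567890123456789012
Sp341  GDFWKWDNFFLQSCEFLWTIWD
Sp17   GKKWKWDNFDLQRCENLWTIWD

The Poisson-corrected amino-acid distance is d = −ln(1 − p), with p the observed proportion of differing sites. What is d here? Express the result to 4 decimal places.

Differing sites — 2:D/K; 3:F/K; 10:F/D; 13:S/R; 16:F/N.
p = 5/22 = 0.227273.
d = −ln(1 − 0.227273) = −ln(0.772727) = 0.2578.

0.2578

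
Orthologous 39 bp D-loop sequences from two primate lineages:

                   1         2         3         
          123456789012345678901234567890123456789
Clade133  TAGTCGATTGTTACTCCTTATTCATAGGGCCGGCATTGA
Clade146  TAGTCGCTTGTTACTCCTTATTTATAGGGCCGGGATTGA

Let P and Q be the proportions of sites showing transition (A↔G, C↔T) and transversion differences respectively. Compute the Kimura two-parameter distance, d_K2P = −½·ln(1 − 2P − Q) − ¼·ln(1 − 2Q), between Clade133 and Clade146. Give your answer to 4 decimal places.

0.0812

Differing sites — 7:A/C (Tv); 23:C/T (Ti); 34:C/G (Tv).
Of the 3 differences, 1 transition and 2 transversions over 39 sites: P = 1/39 = 0.025641, Q = 2/39 = 0.051282.
d = −0.5·ln(0.897436) − 0.25·ln(0.897436) = −0.5·(-0.108213) − 0.25·(-0.108213) = 0.0812.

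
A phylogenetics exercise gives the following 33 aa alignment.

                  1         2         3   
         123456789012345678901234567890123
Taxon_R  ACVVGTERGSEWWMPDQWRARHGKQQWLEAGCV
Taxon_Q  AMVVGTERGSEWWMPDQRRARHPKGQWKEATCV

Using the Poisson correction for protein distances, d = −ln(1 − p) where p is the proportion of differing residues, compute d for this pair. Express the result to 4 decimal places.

0.2007

The sequences differ at positions 2 (C/M), 18 (W/R), 23 (G/P), 25 (Q/G), 28 (L/K), 31 (G/T).
p = 6/33 = 0.181818.
d = −ln(1 − 0.181818) = −ln(0.818182) = 0.2007.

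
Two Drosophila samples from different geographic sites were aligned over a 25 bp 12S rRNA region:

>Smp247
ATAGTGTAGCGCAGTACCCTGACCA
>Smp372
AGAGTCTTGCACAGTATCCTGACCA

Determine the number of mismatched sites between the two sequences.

5

Mismatches occur at site 2 (T/G), site 6 (G/C), site 8 (A/T), site 11 (G/A), site 17 (C/T).
That gives 5 mismatches out of 25 aligned sites, so the Hamming distance is 5.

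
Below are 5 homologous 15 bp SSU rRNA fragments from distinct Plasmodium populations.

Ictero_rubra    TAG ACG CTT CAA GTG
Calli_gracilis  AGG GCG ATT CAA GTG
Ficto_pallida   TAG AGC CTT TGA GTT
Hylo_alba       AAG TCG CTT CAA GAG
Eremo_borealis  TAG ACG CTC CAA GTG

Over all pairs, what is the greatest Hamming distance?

Pairwise Hamming distances:
  Ictero_rubra vs Calli_gracilis: 4
  Ictero_rubra vs Ficto_pallida: 5
  Ictero_rubra vs Hylo_alba: 3
  Ictero_rubra vs Eremo_borealis: 1
  Calli_gracilis vs Ficto_pallida: 9
  Calli_gracilis vs Hylo_alba: 4
  Calli_gracilis vs Eremo_borealis: 5
  Ficto_pallida vs Hylo_alba: 8
  Ficto_pallida vs Eremo_borealis: 6
  Hylo_alba vs Eremo_borealis: 4
The largest is 9, between Calli_gracilis and Ficto_pallida.

9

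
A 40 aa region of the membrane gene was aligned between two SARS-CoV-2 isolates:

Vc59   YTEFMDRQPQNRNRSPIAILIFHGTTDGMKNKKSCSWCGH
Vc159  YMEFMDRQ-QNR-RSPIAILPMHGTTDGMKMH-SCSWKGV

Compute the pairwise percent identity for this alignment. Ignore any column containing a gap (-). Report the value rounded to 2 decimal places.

Excluding the 3 gap columns leaves 37 comparable sites.
Differing sites — 2:T/M; 21:I/P; 22:F/M; 31:N/M; 32:K/H; 38:C/K; 40:H/V.
30 of the 37 comparable sites match, so the percent identity is 30/37 × 100 = 81.08%.

81.08%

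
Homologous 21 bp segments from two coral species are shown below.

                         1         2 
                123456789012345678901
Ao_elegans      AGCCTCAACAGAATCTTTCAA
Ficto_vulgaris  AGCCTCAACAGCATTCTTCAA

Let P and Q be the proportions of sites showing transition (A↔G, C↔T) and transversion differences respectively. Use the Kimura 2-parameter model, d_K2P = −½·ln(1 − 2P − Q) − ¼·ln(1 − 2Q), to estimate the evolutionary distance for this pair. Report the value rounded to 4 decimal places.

0.1610

Mismatches occur at site 12 (A↔C, transversion), site 15 (C↔T, transition), site 16 (T↔C, transition).
Of the 3 differences, 2 transitions and 1 transversion over 21 sites: P = 2/21 = 0.095238, Q = 1/21 = 0.047619.
d = −0.5·ln(0.761905) − 0.25·ln(0.904762) = −0.5·(-0.271933) − 0.25·(-0.100083) = 0.1610.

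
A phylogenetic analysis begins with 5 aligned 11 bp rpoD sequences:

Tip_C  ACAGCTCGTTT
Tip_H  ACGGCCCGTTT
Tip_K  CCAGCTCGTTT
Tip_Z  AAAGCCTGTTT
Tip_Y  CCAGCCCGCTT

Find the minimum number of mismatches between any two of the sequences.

1

Pairwise Hamming distances:
  Tip_C vs Tip_H: 2
  Tip_C vs Tip_K: 1
  Tip_C vs Tip_Z: 3
  Tip_C vs Tip_Y: 3
  Tip_H vs Tip_K: 3
  Tip_H vs Tip_Z: 3
  Tip_H vs Tip_Y: 3
  Tip_K vs Tip_Z: 4
  Tip_K vs Tip_Y: 2
  Tip_Z vs Tip_Y: 4
The smallest is 1, between Tip_C and Tip_K.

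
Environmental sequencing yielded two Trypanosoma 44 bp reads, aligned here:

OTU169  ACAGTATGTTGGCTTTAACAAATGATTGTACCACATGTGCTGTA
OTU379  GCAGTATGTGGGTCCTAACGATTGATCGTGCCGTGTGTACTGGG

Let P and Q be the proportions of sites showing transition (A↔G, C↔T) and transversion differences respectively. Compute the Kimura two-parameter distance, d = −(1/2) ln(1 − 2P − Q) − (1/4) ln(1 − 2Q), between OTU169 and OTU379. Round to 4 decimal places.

Differing sites — 1:A/G (Ti); 10:T/G (Tv); 13:C/T (Ti); 14:T/C (Ti); 15:T/C (Ti); 20:A/G (Ti); 22:A/T (Tv); 27:T/C (Ti); 30:A/G (Ti); 33:A/G (Ti); 34:C/T (Ti); 35:A/G (Ti); 39:G/A (Ti); 43:T/G (Tv); 44:A/G (Ti).
Of the 15 differences, 12 transitions and 3 transversions over 44 sites: P = 12/44 = 0.272727, Q = 3/44 = 0.068182.
d = −0.5·ln(0.386364) − 0.25·ln(0.863636) = −0.5·(-0.950975) − 0.25·(-0.146604) = 0.5121.

0.5121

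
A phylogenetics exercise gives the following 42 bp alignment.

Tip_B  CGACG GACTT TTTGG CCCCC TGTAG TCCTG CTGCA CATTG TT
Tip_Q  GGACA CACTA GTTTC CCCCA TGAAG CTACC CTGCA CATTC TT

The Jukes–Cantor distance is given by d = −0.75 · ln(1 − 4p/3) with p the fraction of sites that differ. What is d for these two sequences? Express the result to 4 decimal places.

Differing sites — 1:C/G; 5:G/A; 6:G/C; 10:T/A; 11:T/G; 14:G/T; 15:G/C; 20:C/A; 23:T/A; 26:T/C; 27:C/T; 28:C/A; 29:T/C; 30:G/C; 40:G/C.
p = 15/42 = 0.357143.
d = −0.75 · ln(1 − (4/3)·0.357143) = −0.75 · ln(0.523809) = −0.75 · (-0.646628) = 0.4850.

0.4850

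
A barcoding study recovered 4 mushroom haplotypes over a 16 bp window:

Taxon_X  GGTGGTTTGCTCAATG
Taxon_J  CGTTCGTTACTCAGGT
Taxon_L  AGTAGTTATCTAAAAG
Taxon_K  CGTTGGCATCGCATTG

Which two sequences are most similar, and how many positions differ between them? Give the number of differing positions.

Pairwise Hamming distances:
  Taxon_X vs Taxon_J: 8
  Taxon_X vs Taxon_L: 6
  Taxon_X vs Taxon_K: 8
  Taxon_J vs Taxon_L: 10
  Taxon_J vs Taxon_K: 8
  Taxon_L vs Taxon_K: 8
The smallest is 6, between Taxon_X and Taxon_L.

6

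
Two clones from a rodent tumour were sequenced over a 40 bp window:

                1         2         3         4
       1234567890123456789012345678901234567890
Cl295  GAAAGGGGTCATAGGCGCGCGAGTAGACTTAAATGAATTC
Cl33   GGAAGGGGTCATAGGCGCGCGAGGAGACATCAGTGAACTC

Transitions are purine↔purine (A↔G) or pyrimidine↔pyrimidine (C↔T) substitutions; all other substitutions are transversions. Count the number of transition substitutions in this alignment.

3

Differing sites — 2:A/G (Ti); 24:T/G (Tv); 29:T/A (Tv); 31:A/C (Tv); 33:A/G (Ti); 38:T/C (Ti).
Of the 6 differences, 3 transitions and 3 transversions, so the answer is 3.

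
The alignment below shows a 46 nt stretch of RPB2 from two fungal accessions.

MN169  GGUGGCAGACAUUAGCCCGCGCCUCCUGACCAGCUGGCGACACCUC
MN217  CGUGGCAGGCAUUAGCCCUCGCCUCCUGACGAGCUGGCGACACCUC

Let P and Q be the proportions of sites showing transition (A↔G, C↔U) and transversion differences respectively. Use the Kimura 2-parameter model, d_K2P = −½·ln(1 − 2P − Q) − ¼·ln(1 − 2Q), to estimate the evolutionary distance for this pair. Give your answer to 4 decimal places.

0.0925

Mismatches occur at site 1 (G/C, transversion), site 9 (A/G, transition), site 19 (G/U, transversion), site 31 (C/G, transversion).
Of the 4 differences, 1 transition and 3 transversions over 46 sites: P = 1/46 = 0.021739, Q = 3/46 = 0.065217.
d = −0.5·ln(0.891305) − 0.25·ln(0.869566) = −0.5·(-0.115069) − 0.25·(-0.139761) = 0.0925.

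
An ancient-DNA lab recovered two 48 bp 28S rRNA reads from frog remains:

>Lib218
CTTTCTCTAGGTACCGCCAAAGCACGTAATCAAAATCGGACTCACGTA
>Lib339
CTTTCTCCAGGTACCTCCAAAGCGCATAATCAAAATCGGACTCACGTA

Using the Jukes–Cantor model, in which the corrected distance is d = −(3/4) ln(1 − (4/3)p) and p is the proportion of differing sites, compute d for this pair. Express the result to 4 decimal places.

Differing sites — 8:T/C; 16:G/T; 24:A/G; 26:G/A.
p = 4/48 = 0.083333.
d = −0.75 · ln(1 − (4/3)·0.083333) = −0.75 · ln(0.888889) = −0.75 · (-0.117783) = 0.0883.

0.0883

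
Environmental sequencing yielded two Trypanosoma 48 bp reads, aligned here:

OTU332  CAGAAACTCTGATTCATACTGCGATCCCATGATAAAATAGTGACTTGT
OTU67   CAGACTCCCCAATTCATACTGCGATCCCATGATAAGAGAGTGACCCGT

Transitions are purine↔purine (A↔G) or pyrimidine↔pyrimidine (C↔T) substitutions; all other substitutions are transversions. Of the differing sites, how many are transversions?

The sequences differ at positions 5 (A/C, transversion), 6 (A/T, transversion), 8 (T/C, transition), 10 (T/C, transition), 11 (G/A, transition), 36 (A/G, transition), 38 (T/G, transversion), 45 (T/C, transition), 46 (T/C, transition).
Of the 9 differences, 6 transitions and 3 transversions, so the answer is 3.

3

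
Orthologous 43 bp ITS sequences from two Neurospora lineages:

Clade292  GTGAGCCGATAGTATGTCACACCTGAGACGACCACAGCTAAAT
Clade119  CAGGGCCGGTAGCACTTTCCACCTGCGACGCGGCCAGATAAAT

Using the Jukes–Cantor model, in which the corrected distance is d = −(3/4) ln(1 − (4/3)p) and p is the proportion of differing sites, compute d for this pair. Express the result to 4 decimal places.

The sequences differ at positions 1 (G/C), 2 (T/A), 4 (A/G), 9 (A/G), 13 (T/C), 15 (T/C), 16 (G/T), 18 (C/T), 19 (A/C), 26 (A/C), 31 (A/C), 32 (C/G), 33 (C/G), 34 (A/C), 38 (C/A).
p = 15/43 = 0.348837.
d = −0.75 · ln(1 − (4/3)·0.348837) = −0.75 · ln(0.534884) = −0.75 · (-0.625705) = 0.4693.

0.4693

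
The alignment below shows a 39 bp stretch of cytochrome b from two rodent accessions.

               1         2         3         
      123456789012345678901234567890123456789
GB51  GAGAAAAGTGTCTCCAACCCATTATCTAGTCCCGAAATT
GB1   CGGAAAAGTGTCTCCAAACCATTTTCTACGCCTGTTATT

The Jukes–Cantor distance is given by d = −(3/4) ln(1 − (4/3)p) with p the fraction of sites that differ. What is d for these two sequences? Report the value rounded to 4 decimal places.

The sequences differ at positions 1 (G/C), 2 (A/G), 18 (C/A), 24 (A/T), 29 (G/C), 30 (T/G), 33 (C/T), 35 (A/T), 36 (A/T).
p = 9/39 = 0.230769.
d = −0.75 · ln(1 − (4/3)·0.230769) = −0.75 · ln(0.692308) = −0.75 · (-0.367724) = 0.2758.

0.2758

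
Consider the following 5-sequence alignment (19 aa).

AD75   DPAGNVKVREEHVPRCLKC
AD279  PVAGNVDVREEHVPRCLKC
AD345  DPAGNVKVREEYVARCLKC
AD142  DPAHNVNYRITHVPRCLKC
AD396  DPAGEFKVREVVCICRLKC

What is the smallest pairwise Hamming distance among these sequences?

2

Pairwise Hamming distances:
  AD75 vs AD279: 3
  AD75 vs AD345: 2
  AD75 vs AD142: 5
  AD75 vs AD396: 8
  AD279 vs AD345: 5
  AD279 vs AD142: 7
  AD279 vs AD396: 11
  AD345 vs AD142: 7
  AD345 vs AD396: 8
  AD142 vs AD396: 12
The smallest is 2, between AD75 and AD345.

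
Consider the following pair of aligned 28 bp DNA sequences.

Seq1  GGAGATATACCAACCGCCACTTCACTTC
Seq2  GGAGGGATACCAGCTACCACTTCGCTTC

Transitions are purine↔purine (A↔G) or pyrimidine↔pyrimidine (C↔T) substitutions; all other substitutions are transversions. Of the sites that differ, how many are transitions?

5

The sequences differ at positions 5 (A/G, transition), 6 (T/G, transversion), 13 (A/G, transition), 15 (C/T, transition), 16 (G/A, transition), 24 (A/G, transition).
Of the 6 differences, 5 transitions and 1 transversion, so the answer is 5.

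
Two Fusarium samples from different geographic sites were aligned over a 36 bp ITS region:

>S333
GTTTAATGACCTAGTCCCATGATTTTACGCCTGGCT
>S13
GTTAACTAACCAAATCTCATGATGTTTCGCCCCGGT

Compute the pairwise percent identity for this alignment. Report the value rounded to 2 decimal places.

Mismatches occur at site 4 (T→A), site 6 (A→C), site 8 (G→A), site 12 (T→A), site 14 (G→A), site 17 (C→T), site 24 (T→G), site 27 (A→T), site 32 (T→C), site 33 (G→C), site 35 (C→G).
25 of the 36 sites match, so the percent identity is 25/36 × 100 = 69.44%.

69.44%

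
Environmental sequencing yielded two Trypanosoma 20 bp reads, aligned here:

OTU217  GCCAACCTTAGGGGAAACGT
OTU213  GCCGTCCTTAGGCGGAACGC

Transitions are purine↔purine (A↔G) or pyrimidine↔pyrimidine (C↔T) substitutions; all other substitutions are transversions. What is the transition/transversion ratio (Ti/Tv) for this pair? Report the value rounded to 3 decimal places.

Differing sites — 4:A/G (Ti); 5:A/T (Tv); 13:G/C (Tv); 15:A/G (Ti); 20:T/C (Ti).
Of the 5 differences, 3 transitions and 2 transversions, so Ti/Tv = 3/2 = 1.500.

1.500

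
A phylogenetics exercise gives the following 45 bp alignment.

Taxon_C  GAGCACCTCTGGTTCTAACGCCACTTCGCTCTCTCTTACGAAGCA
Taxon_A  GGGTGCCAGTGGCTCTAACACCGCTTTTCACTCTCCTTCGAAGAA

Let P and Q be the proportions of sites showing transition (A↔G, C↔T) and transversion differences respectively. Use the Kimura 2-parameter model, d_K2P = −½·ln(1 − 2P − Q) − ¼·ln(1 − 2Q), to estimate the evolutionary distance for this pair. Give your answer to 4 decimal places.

The sequences differ at positions 2 (A/G, transition), 4 (C/T, transition), 5 (A/G, transition), 8 (T/A, transversion), 9 (C/G, transversion), 13 (T/C, transition), 20 (G/A, transition), 23 (A/G, transition), 27 (C/T, transition), 28 (G/T, transversion), 30 (T/A, transversion), 36 (T/C, transition), 38 (A/T, transversion), 44 (C/A, transversion).
Of the 14 differences, 8 transitions and 6 transversions over 45 sites: P = 8/45 = 0.177778, Q = 6/45 = 0.133333.
d = −0.5·ln(0.511111) − 0.25·ln(0.733334) = −0.5·(-0.671168) − 0.25·(-0.310154) = 0.4131.

0.4131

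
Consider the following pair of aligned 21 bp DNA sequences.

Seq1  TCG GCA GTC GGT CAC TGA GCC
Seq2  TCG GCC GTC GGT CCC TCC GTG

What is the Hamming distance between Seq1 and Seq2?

Differing sites — 6:A/C; 14:A/C; 17:G/C; 18:A/C; 20:C/T; 21:C/G.
That gives 6 mismatches out of 21 aligned sites, so the Hamming distance is 6.

6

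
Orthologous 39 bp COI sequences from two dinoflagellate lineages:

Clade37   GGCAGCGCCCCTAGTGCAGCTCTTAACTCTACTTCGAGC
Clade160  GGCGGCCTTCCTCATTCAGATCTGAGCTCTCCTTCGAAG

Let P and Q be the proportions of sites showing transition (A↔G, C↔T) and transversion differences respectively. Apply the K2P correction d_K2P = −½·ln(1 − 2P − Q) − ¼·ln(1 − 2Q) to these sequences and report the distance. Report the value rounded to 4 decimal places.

0.4451

Differing sites — 4:A/G (Ti); 7:G/C (Tv); 8:C/T (Ti); 9:C/T (Ti); 13:A/C (Tv); 14:G/A (Ti); 16:G/T (Tv); 20:C/A (Tv); 24:T/G (Tv); 26:A/G (Ti); 31:A/C (Tv); 38:G/A (Ti); 39:C/G (Tv).
Of the 13 differences, 6 transitions and 7 transversions over 39 sites: P = 6/39 = 0.153846, Q = 7/39 = 0.179487.
d = −0.5·ln(0.512821) − 0.25·ln(0.641026) = −0.5·(-0.667828) − 0.25·(-0.444685) = 0.4451.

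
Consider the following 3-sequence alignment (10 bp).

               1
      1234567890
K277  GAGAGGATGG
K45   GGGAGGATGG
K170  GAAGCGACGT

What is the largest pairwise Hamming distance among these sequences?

6

Pairwise Hamming distances:
  K277 vs K45: 1
  K277 vs K170: 5
  K45 vs K170: 6
The largest is 6, between K45 and K170.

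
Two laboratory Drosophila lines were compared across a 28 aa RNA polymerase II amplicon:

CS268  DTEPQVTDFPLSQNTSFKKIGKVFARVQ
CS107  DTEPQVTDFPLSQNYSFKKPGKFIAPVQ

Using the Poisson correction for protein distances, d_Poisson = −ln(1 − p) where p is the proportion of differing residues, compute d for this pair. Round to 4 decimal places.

0.1967

Mismatches occur at site 15 (T/Y), site 20 (I/P), site 23 (V/F), site 24 (F/I), site 26 (R/P).
p = 5/28 = 0.178571.
d = −ln(1 − 0.178571) = −ln(0.821429) = 0.1967.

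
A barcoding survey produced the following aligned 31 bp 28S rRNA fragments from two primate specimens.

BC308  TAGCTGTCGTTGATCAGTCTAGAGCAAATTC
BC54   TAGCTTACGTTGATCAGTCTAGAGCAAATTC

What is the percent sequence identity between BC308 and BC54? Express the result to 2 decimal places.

Mismatches occur at site 6 (G↔T), site 7 (T↔A).
29 of the 31 sites match, so the percent identity is 29/31 × 100 = 93.55%.

93.55%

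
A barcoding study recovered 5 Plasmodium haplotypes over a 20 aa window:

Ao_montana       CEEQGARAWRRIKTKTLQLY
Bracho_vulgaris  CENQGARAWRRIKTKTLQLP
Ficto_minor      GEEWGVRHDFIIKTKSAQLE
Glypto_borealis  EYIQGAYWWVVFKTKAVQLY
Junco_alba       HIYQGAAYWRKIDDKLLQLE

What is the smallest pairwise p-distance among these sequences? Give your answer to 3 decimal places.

Pairwise Hamming distances:
  Ao_montana vs Bracho_vulgaris: 2
  Ao_montana vs Ficto_minor: 10
  Ao_montana vs Glypto_borealis: 10
  Ao_montana vs Junco_alba: 10
  Bracho_vulgaris vs Ficto_minor: 11
  Bracho_vulgaris vs Glypto_borealis: 11
  Bracho_vulgaris vs Junco_alba: 10
  Ficto_minor vs Glypto_borealis: 14
  Ficto_minor vs Junco_alba: 14
  Glypto_borealis vs Junco_alba: 13
The smallest is 2 mismatches, between Ao_montana and Bracho_vulgaris; p = 2/20 = 0.100.

0.100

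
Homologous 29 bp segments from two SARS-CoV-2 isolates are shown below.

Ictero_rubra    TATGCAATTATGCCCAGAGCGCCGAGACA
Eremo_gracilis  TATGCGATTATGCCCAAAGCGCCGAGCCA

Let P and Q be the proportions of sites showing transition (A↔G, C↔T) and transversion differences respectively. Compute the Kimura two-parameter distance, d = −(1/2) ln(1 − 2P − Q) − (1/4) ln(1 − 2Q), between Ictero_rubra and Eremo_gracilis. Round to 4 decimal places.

0.1125

Mismatches occur at site 6 (A↔G, transition), site 17 (G↔A, transition), site 27 (A↔C, transversion).
Of the 3 differences, 2 transitions and 1 transversion over 29 sites: P = 2/29 = 0.068966, Q = 1/29 = 0.034483.
d = −0.5·ln(0.827585) − 0.25·ln(0.931034) = −0.5·(-0.189243) − 0.25·(-0.071459) = 0.1125.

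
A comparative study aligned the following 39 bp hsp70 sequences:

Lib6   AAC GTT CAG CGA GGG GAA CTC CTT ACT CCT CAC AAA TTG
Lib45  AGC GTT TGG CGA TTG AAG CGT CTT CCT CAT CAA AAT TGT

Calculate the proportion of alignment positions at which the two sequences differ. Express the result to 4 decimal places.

Differing sites — 2:A/G; 7:C/T; 8:A/G; 13:G/T; 14:G/T; 16:G/A; 18:A/G; 20:T/G; 21:C/T; 25:A/C; 29:C/A; 33:C/A; 36:A/T; 38:T/G; 39:G/T.
There are 15 differences over 39 sites, so p = 15/39 = 0.3846.

0.3846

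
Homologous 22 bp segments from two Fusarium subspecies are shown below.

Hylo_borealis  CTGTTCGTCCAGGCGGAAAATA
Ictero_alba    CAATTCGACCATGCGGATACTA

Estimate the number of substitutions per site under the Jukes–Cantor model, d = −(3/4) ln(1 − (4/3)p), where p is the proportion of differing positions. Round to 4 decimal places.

0.3390

The sequences differ at positions 2 (T/A), 3 (G/A), 8 (T/A), 12 (G/T), 18 (A/T), 20 (A/C).
p = 6/22 = 0.272727.
d = −0.75 · ln(1 − (4/3)·0.272727) = −0.75 · ln(0.636364) = −0.75 · (-0.451985) = 0.3390.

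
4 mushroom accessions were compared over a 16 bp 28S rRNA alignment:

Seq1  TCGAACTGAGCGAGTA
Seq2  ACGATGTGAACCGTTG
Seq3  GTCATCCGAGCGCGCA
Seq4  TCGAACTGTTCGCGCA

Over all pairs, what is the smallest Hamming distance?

4

Pairwise Hamming distances:
  Seq1 vs Seq2: 8
  Seq1 vs Seq3: 7
  Seq1 vs Seq4: 4
  Seq2 vs Seq3: 11
  Seq2 vs Seq4: 10
  Seq3 vs Seq4: 7
The smallest is 4, between Seq1 and Seq4.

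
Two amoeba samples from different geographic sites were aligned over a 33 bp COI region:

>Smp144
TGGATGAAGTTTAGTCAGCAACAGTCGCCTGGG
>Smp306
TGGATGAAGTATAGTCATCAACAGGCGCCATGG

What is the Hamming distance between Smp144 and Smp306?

5

The sequences differ at positions 11 (T/A), 18 (G/T), 25 (T/G), 30 (T/A), 31 (G/T).
That gives 5 mismatches out of 33 aligned sites, so the Hamming distance is 5.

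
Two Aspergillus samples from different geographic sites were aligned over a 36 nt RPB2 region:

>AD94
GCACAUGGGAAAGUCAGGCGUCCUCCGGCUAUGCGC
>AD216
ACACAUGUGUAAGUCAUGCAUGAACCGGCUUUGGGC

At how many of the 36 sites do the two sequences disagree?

10

The sequences differ at positions 1 (G/A), 8 (G/U), 10 (A/U), 17 (G/U), 20 (G/A), 22 (C/G), 23 (C/A), 24 (U/A), 31 (A/U), 34 (C/G).
That gives 10 mismatches out of 36 aligned sites, so the Hamming distance is 10.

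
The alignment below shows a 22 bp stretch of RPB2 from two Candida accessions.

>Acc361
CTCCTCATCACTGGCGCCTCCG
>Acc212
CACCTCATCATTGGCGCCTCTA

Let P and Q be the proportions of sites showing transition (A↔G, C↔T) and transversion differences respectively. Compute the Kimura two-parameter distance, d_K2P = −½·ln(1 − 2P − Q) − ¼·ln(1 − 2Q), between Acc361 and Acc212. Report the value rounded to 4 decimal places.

0.2153

Differing sites — 2:T/A (Tv); 11:C/T (Ti); 21:C/T (Ti); 22:G/A (Ti).
Of the 4 differences, 3 transitions and 1 transversion over 22 sites: P = 3/22 = 0.136364, Q = 1/22 = 0.045455.
d = −0.5·ln(0.681817) − 0.25·ln(0.909090) = −0.5·(-0.382994) − 0.25·(-0.095311) = 0.2153.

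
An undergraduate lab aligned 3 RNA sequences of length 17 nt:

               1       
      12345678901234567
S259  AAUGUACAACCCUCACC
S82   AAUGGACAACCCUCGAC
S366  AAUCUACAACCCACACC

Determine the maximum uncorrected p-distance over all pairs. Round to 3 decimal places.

Pairwise Hamming distances:
  S259 vs S82: 3
  S259 vs S366: 2
  S82 vs S366: 5
The largest is 5 mismatches, between S82 and S366; p = 5/17 = 0.294.

0.294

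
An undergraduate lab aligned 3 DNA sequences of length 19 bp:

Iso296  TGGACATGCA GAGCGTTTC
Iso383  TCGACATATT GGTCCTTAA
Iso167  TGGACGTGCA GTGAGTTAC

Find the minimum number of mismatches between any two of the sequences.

Pairwise Hamming distances:
  Iso296 vs Iso383: 9
  Iso296 vs Iso167: 4
  Iso383 vs Iso167: 10
The smallest is 4, between Iso296 and Iso167.

4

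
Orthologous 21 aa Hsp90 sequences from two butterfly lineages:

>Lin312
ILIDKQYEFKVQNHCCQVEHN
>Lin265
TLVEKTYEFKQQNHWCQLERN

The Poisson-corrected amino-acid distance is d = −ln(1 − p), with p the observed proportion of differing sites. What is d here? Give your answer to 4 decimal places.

0.4796

Differing sites — 1:I/T; 3:I/V; 4:D/E; 6:Q/T; 11:V/Q; 15:C/W; 18:V/L; 20:H/R.
p = 8/21 = 0.380952.
d = −ln(1 − 0.380952) = −ln(0.619048) = 0.4796.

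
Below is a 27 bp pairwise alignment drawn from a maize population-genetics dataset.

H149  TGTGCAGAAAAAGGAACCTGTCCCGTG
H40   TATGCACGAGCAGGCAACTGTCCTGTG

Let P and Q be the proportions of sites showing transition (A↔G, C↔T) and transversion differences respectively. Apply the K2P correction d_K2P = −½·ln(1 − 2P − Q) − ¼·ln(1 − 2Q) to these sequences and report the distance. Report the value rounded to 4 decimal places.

0.3817

Differing sites — 2:G/A (Ti); 7:G/C (Tv); 8:A/G (Ti); 10:A/G (Ti); 11:A/C (Tv); 15:A/C (Tv); 17:C/A (Tv); 24:C/T (Ti).
Of the 8 differences, 4 transitions and 4 transversions over 27 sites: P = 4/27 = 0.148148, Q = 4/27 = 0.148148.
d = −0.5·ln(0.555556) − 0.25·ln(0.703704) = −0.5·(-0.587786) − 0.25·(-0.351397) = 0.3817.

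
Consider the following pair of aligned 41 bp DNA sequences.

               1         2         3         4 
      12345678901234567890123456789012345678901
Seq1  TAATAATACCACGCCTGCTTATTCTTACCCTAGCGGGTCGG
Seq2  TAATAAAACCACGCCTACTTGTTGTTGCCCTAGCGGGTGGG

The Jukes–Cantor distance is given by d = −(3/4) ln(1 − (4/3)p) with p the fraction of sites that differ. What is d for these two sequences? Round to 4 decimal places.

0.1628

Mismatches occur at site 7 (T↔A), site 17 (G↔A), site 21 (A↔G), site 24 (C↔G), site 27 (A↔G), site 39 (C↔G).
p = 6/41 = 0.146341.
d = −0.75 · ln(1 − (4/3)·0.146341) = −0.75 · ln(0.804879) = −0.75 · (-0.217063) = 0.1628.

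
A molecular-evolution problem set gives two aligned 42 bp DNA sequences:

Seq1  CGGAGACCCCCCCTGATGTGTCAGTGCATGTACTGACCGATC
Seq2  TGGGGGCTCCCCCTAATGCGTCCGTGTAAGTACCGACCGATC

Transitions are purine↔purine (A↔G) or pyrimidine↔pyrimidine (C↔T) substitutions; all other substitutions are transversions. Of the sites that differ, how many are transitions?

8

Mismatches occur at site 1 (C/T, transition), site 4 (A/G, transition), site 6 (A/G, transition), site 8 (C/T, transition), site 15 (G/A, transition), site 19 (T/C, transition), site 23 (A/C, transversion), site 27 (C/T, transition), site 29 (T/A, transversion), site 34 (T/C, transition).
Of the 10 differences, 8 transitions and 2 transversions, so the answer is 8.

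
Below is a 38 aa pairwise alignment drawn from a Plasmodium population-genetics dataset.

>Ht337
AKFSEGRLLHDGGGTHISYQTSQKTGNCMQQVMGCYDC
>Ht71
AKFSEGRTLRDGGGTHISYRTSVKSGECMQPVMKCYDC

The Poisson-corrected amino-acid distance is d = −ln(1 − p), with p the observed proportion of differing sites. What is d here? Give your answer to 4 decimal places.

The sequences differ at positions 8 (L/T), 10 (H/R), 20 (Q/R), 23 (Q/V), 25 (T/S), 27 (N/E), 31 (Q/P), 34 (G/K).
p = 8/38 = 0.210526.
d = −ln(1 − 0.210526) = −ln(0.789474) = 0.2364.

0.2364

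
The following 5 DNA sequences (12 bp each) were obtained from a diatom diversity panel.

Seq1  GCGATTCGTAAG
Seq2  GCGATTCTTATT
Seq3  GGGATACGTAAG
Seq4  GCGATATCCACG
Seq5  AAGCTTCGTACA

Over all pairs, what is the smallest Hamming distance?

2

Pairwise Hamming distances:
  Seq1 vs Seq2: 3
  Seq1 vs Seq3: 2
  Seq1 vs Seq4: 5
  Seq1 vs Seq5: 5
  Seq2 vs Seq3: 5
  Seq2 vs Seq4: 6
  Seq2 vs Seq5: 6
  Seq3 vs Seq4: 5
  Seq3 vs Seq5: 6
  Seq4 vs Seq5: 8
The smallest is 2, between Seq1 and Seq3.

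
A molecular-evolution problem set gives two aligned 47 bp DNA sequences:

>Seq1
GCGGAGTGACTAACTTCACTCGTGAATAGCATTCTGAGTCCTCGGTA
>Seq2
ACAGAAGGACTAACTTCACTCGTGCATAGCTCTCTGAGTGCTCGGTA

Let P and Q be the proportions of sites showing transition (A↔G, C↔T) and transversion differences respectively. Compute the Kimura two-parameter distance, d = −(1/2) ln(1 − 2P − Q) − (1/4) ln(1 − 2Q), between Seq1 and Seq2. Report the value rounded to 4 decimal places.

0.1940

Differing sites — 1:G/A (Ti); 3:G/A (Ti); 6:G/A (Ti); 7:T/G (Tv); 25:A/C (Tv); 31:A/T (Tv); 32:T/C (Ti); 40:C/G (Tv).
Of the 8 differences, 4 transitions and 4 transversions over 47 sites: P = 4/47 = 0.085106, Q = 4/47 = 0.085106.
d = −0.5·ln(0.744682) − 0.25·ln(0.829788) = −0.5·(-0.294798) − 0.25·(-0.186585) = 0.1940.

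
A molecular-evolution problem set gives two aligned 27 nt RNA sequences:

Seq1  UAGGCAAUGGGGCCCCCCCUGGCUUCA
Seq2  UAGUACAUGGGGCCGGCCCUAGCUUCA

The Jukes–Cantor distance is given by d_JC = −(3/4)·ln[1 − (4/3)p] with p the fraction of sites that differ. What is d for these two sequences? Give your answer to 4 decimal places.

Differing sites — 4:G/U; 5:C/A; 6:A/C; 15:C/G; 16:C/G; 21:G/A.
p = 6/27 = 0.222222.
d = −0.75 · ln(1 − (4/3)·0.222222) = −0.75 · ln(0.703704) = −0.75 · (-0.351397) = 0.2635.

0.2635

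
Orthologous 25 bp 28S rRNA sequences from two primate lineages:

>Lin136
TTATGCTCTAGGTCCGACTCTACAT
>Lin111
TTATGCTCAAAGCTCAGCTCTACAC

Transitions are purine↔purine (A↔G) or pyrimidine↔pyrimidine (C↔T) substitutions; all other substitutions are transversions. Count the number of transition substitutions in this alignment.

6

Mismatches occur at site 9 (T↔A, transversion), site 11 (G↔A, transition), site 13 (T↔C, transition), site 14 (C↔T, transition), site 16 (G↔A, transition), site 17 (A↔G, transition), site 25 (T↔C, transition).
Of the 7 differences, 6 transitions and 1 transversion, so the answer is 6.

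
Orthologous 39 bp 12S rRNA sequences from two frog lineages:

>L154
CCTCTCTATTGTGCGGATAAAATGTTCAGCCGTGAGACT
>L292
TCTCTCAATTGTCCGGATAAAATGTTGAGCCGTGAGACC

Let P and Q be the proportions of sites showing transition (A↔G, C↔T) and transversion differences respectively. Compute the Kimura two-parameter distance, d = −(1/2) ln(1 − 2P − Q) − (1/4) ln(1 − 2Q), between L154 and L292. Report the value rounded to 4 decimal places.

Differing sites — 1:C/T (Ti); 7:T/A (Tv); 13:G/C (Tv); 27:C/G (Tv); 39:T/C (Ti).
Of the 5 differences, 2 transitions and 3 transversions over 39 sites: P = 2/39 = 0.051282, Q = 3/39 = 0.076923.
d = −0.5·ln(0.820513) − 0.25·ln(0.846154) = −0.5·(-0.197826) − 0.25·(-0.167054) = 0.1407.

0.1407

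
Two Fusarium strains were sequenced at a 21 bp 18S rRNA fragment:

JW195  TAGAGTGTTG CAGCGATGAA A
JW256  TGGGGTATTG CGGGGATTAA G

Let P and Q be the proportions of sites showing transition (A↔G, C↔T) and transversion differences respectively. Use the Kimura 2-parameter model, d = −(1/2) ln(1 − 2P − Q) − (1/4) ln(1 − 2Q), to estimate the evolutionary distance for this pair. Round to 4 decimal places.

Mismatches occur at site 2 (A/G, transition), site 4 (A/G, transition), site 7 (G/A, transition), site 12 (A/G, transition), site 14 (C/G, transversion), site 18 (G/T, transversion), site 21 (A/G, transition).
Of the 7 differences, 5 transitions and 2 transversions over 21 sites: P = 5/21 = 0.238095, Q = 2/21 = 0.095238.
d = −0.5·ln(0.428572) − 0.25·ln(0.809524) = −0.5·(-0.847297) − 0.25·(-0.211309) = 0.4765.

0.4765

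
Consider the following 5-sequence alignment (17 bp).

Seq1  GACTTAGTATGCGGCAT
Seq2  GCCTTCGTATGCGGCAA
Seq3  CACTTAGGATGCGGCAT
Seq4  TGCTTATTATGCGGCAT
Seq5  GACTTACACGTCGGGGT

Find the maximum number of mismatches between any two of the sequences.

Pairwise Hamming distances:
  Seq1 vs Seq2: 3
  Seq1 vs Seq3: 2
  Seq1 vs Seq4: 3
  Seq1 vs Seq5: 7
  Seq2 vs Seq3: 5
  Seq2 vs Seq4: 5
  Seq2 vs Seq5: 10
  Seq3 vs Seq4: 4
  Seq3 vs Seq5: 8
  Seq4 vs Seq5: 9
The largest is 10, between Seq2 and Seq5.

10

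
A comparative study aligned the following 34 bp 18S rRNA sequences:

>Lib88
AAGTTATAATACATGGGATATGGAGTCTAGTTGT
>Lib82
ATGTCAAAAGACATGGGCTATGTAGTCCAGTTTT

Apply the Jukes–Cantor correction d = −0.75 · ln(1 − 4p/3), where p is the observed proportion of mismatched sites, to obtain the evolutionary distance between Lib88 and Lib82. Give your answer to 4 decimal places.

Mismatches occur at site 2 (A→T), site 5 (T→C), site 7 (T→A), site 10 (T→G), site 18 (A→C), site 23 (G→T), site 28 (T→C), site 33 (G→T).
p = 8/34 = 0.235294.
d = −0.75 · ln(1 − (4/3)·0.235294) = −0.75 · ln(0.686275) = −0.75 · (-0.376477) = 0.2824.

0.2824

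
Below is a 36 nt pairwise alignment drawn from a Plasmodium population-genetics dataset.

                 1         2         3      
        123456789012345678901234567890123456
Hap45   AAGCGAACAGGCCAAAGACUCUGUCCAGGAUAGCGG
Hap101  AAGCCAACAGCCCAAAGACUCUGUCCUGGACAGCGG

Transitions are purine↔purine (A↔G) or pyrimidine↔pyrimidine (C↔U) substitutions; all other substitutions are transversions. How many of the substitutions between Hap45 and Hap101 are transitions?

The sequences differ at positions 5 (G/C, transversion), 11 (G/C, transversion), 27 (A/U, transversion), 31 (U/C, transition).
Of the 4 differences, 1 transition and 3 transversions, so the answer is 1.

1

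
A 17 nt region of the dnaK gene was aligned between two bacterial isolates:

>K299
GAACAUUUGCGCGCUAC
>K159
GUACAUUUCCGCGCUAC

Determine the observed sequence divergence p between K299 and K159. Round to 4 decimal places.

0.1176

Mismatches occur at site 2 (A/U), site 9 (G/C).
There are 2 differences over 17 sites, so p = 2/17 = 0.1176.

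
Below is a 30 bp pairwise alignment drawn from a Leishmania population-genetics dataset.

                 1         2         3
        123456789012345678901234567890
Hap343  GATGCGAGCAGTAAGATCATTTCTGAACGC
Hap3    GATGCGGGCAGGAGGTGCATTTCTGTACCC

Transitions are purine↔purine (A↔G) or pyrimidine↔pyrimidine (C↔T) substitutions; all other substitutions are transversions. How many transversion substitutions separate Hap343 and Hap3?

5

Differing sites — 7:A/G (Ti); 12:T/G (Tv); 14:A/G (Ti); 16:A/T (Tv); 17:T/G (Tv); 26:A/T (Tv); 29:G/C (Tv).
Of the 7 differences, 2 transitions and 5 transversions, so the answer is 5.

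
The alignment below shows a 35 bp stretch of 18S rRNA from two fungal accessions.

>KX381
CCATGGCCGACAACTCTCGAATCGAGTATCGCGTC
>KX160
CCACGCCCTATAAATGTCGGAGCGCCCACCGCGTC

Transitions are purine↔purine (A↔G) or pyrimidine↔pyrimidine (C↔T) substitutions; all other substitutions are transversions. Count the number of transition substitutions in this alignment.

Differing sites — 4:T/C (Ti); 6:G/C (Tv); 9:G/T (Tv); 11:C/T (Ti); 14:C/A (Tv); 16:C/G (Tv); 20:A/G (Ti); 22:T/G (Tv); 25:A/C (Tv); 26:G/C (Tv); 27:T/C (Ti); 29:T/C (Ti).
Of the 12 differences, 5 transitions and 7 transversions, so the answer is 5.

5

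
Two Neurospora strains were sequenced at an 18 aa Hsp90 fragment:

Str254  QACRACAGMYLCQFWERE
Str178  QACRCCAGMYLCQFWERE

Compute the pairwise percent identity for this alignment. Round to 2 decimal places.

94.44%

The sequences differ at position 5 (A/C).
17 of the 18 sites match, so the percent identity is 17/18 × 100 = 94.44%.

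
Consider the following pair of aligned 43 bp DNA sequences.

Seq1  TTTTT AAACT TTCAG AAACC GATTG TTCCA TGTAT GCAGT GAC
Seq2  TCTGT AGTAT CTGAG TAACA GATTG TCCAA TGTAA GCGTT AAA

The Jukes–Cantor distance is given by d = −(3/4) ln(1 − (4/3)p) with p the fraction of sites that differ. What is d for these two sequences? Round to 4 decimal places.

0.5141

The sequences differ at positions 2 (T/C), 4 (T/G), 7 (A/G), 8 (A/T), 9 (C/A), 11 (T/C), 13 (C/G), 16 (A/T), 20 (C/A), 27 (T/C), 29 (C/A), 35 (T/A), 38 (A/G), 39 (G/T), 41 (G/A), 43 (C/A).
p = 16/43 = 0.372093.
d = −0.75 · ln(1 − (4/3)·0.372093) = −0.75 · ln(0.503876) = −0.75 · (-0.685425) = 0.5141.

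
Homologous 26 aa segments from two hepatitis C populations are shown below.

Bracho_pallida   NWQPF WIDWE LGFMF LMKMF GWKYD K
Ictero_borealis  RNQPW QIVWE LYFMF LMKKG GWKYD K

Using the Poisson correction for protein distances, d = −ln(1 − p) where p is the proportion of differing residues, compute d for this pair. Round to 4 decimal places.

The sequences differ at positions 1 (N/R), 2 (W/N), 5 (F/W), 6 (W/Q), 8 (D/V), 12 (G/Y), 19 (M/K), 20 (F/G).
p = 8/26 = 0.307692.
d = −ln(1 − 0.307692) = −ln(0.692308) = 0.3677.

0.3677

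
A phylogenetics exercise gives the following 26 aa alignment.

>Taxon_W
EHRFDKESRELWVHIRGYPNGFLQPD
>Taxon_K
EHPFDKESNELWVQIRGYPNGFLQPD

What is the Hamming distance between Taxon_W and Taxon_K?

Mismatches occur at site 3 (R↔P), site 9 (R↔N), site 14 (H↔Q).
That gives 3 mismatches out of 26 aligned sites, so the Hamming distance is 3.

3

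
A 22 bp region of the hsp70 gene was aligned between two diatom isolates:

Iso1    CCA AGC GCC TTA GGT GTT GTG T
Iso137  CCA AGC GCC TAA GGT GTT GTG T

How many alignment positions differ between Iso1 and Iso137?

Differing sites — 11:T/A.
That gives 1 mismatch out of 22 aligned sites, so the Hamming distance is 1.

1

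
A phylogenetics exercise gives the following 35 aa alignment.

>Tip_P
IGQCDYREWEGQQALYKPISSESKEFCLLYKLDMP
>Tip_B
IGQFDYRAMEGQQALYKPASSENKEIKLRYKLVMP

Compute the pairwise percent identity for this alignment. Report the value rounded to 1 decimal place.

74.3%

The sequences differ at positions 4 (C/F), 8 (E/A), 9 (W/M), 19 (I/A), 23 (S/N), 26 (F/I), 27 (C/K), 29 (L/R), 33 (D/V).
26 of the 35 sites match, so the percent identity is 26/35 × 100 = 74.3%.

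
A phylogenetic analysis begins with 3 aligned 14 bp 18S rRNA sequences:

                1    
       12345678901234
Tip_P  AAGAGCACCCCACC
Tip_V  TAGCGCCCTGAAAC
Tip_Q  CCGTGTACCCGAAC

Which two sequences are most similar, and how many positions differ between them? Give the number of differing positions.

6

Pairwise Hamming distances:
  Tip_P vs Tip_V: 7
  Tip_P vs Tip_Q: 6
  Tip_V vs Tip_Q: 8
The smallest is 6, between Tip_P and Tip_Q.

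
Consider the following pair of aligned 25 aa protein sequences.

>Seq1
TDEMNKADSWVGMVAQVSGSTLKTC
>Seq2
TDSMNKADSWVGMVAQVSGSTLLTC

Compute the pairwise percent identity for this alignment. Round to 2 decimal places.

Differing sites — 3:E/S; 23:K/L.
23 of the 25 sites match, so the percent identity is 23/25 × 100 = 92.00%.

92.00%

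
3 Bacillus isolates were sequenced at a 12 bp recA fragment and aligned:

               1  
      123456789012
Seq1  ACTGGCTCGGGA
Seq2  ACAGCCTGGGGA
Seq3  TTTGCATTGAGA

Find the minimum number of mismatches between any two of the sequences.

3

Pairwise Hamming distances:
  Seq1 vs Seq2: 3
  Seq1 vs Seq3: 6
  Seq2 vs Seq3: 6
The smallest is 3, between Seq1 and Seq2.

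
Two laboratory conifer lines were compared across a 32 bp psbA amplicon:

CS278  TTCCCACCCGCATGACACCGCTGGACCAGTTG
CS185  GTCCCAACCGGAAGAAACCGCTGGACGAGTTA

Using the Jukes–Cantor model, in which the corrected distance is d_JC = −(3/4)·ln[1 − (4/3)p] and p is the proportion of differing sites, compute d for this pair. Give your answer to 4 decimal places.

The sequences differ at positions 1 (T/G), 7 (C/A), 11 (C/G), 13 (T/A), 16 (C/A), 27 (C/G), 32 (G/A).
p = 7/32 = 0.218750.
d = −0.75 · ln(1 − (4/3)·0.218750) = −0.75 · ln(0.708333) = −0.75 · (-0.344841) = 0.2586.

0.2586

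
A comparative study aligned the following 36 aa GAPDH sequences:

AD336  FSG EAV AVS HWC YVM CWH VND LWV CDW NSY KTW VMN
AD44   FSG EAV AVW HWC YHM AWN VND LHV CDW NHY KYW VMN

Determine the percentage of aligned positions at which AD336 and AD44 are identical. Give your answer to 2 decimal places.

Mismatches occur at site 9 (S/W), site 14 (V/H), site 16 (C/A), site 18 (H/N), site 23 (W/H), site 29 (S/H), site 32 (T/Y).
29 of the 36 sites match, so the percent identity is 29/36 × 100 = 80.56%.

80.56%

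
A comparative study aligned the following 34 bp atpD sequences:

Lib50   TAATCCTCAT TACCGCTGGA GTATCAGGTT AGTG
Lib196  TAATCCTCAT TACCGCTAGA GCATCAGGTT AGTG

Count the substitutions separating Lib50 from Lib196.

The sequences differ at positions 18 (G/A), 22 (T/C).
That gives 2 mismatches out of 34 aligned sites, so the Hamming distance is 2.

2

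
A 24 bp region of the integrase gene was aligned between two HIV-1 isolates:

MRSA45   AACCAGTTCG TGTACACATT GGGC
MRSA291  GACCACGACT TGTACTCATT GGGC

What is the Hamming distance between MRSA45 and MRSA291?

6

Mismatches occur at site 1 (A→G), site 6 (G→C), site 7 (T→G), site 8 (T→A), site 10 (G→T), site 16 (A→T).
That gives 6 mismatches out of 24 aligned sites, so the Hamming distance is 6.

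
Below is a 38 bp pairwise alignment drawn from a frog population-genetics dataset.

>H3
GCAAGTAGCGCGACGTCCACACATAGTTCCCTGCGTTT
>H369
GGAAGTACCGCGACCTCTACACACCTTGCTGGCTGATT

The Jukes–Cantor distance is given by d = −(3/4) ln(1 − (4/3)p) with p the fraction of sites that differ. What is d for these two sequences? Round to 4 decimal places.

Differing sites — 2:C/G; 8:G/C; 15:G/C; 18:C/T; 24:T/C; 25:A/C; 26:G/T; 28:T/G; 30:C/T; 31:C/G; 32:T/G; 33:G/C; 34:C/T; 36:T/A.
p = 14/38 = 0.368421.
d = −0.75 · ln(1 − (4/3)·0.368421) = −0.75 · ln(0.508772) = −0.75 · (-0.675755) = 0.5068.

0.5068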